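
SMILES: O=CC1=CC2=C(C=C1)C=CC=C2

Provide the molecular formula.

C11H8O

Heavy atoms from the SMILES: 11 C, 1 O.
Implicit hydrogens by atom environment:
  7 × C (aromatic): 1 H each → 7
  3 × C (aromatic): no H
  1 × C: 1 H
  1 × O: no H
  Total hydrogens = 8.
Molecular formula: C11H8O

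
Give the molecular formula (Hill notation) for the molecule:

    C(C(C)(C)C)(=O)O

C5H10O2

Heavy atoms from the SMILES: 5 C, 2 O.
Implicit hydrogens by atom environment:
  3 × C: 3 H each → 9
  2 × C: no H
  1 × O: 1 H
  1 × O: no H
  Total hydrogens = 10.
Molecular formula: C5H10O2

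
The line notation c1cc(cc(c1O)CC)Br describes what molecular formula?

C8H9BrO

Heavy atoms from the SMILES: 1 Br, 8 C, 1 O.
Implicit hydrogens by atom environment:
  3 × C (aromatic): 1 H each → 3
  3 × C (aromatic): no H
  1 × Br: no H
  1 × C: 3 H
  1 × C: 2 H
  1 × O: 1 H
  Total hydrogens = 9.
Molecular formula: C8H9BrO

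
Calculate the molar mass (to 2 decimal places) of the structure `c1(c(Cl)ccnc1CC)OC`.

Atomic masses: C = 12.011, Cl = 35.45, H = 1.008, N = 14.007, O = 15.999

171.62

Molecular formula: C8H10ClNO.
M = 8×12.011 + 1×35.45 + 10×1.008 + 1×14.007 + 1×15.999 = 171.62 g/mol.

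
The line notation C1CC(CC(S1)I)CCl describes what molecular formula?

Heavy atoms from the SMILES: 6 C, 1 Cl, 1 I, 1 S.
Implicit hydrogens by atom environment:
  4 × C: 2 H each → 8
  2 × C: 1 H each → 2
  1 × Cl: no H
  1 × I: no H
  1 × S: no H
  Total hydrogens = 10.
Molecular formula: C6H10ClIS

C6H10ClIS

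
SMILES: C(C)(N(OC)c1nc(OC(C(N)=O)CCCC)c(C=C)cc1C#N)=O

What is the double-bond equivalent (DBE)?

9

Molecular formula from the SMILES: C17H22N4O4.
DoU = (2C + 2 + N − H − X)/2 = (2·17 + 2 + 4 − 22 − 0)/2 = 18/2 = 9.
(Structurally: 1 ring(s) + 8 π bond(s) = 9.)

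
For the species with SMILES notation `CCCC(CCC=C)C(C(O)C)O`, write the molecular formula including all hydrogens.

C11H22O2

Heavy atoms from the SMILES: 11 C, 2 O.
Implicit hydrogens by atom environment:
  5 × C: 2 H each → 10
  4 × C: 1 H each → 4
  2 × C: 3 H each → 6
  2 × O: 1 H each → 2
  Total hydrogens = 22.
Molecular formula: C11H22O2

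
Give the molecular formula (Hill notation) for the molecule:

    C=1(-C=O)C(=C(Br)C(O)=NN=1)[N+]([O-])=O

Heavy atoms from the SMILES: 1 Br, 5 C, 3 N, 4 O.
Implicit hydrogens by atom environment:
  4 × C (aromatic): no H
  2 × N (aromatic): no H
  2 × O: no H
  1 × Br: no H
  1 × C: 1 H
  1 × N (charge +1): no H
  1 × O: 1 H
  1 × O (charge -1): no H
  Total hydrogens = 2.
Molecular formula: C5H2BrN3O4

C5H2BrN3O4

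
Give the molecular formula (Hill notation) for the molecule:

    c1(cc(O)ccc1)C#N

C7H5NO

Heavy atoms from the SMILES: 7 C, 1 N, 1 O.
Implicit hydrogens by atom environment:
  4 × C (aromatic): 1 H each → 4
  2 × C (aromatic): no H
  1 × C: no H
  1 × N: no H
  1 × O: 1 H
  Total hydrogens = 5.
Molecular formula: C7H5NO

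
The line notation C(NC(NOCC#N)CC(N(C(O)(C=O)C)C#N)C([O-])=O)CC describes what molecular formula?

Heavy atoms from the SMILES: 13 C, 5 N, 5 O.
Implicit hydrogens by atom environment:
  4 × C: 2 H each → 8
  4 × C: no H
  3 × C: 1 H each → 3
  3 × N: no H
  3 × O: no H
  2 × C: 3 H each → 6
  2 × N: 1 H each → 2
  1 × O: 1 H
  1 × O (charge -1): no H
  Total hydrogens = 20.
Net charge -1.
Molecular formula: C13H20N5O5-

C13H20N5O5-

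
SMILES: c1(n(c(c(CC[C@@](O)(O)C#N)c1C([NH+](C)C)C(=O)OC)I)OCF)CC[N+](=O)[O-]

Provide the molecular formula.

Heavy atoms from the SMILES: 16 C, 1 F, 1 I, 4 N, 7 O.
Implicit hydrogens by atom environment:
  5 × C: 2 H each → 10
  4 × C (aromatic): no H
  4 × O: no H
  3 × C: 3 H each → 9
  3 × C: no H
  2 × O: 1 H each → 2
  1 × C: 1 H
  1 × F: no H
  1 × I: no H
  1 × N (charge +1): 1 H
  1 × N (aromatic): no H
  1 × N (charge +1): no H
  1 × N: no H
  1 × O (charge -1): no H
  Total hydrogens = 23.
Net charge +1.
Molecular formula: C16H23FIN4O7+

C16H23FIN4O7+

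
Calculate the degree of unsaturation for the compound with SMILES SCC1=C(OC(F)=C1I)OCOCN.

Molecular formula from the SMILES: C7H9FINO3S.
DoU = (2C + 2 + N − H − X)/2 = (2·7 + 2 + 1 − 9 − 2)/2 = 6/2 = 3.
(Structurally: 1 ring(s) + 2 π bond(s) = 3.)

3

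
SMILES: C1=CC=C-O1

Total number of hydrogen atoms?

Hydrogens are implicit in SMILES; fill each atom to its normal valence:
  4 × C (aromatic): 1 H each → 4
  1 × O (aromatic): no H
  Total hydrogens = 4.

4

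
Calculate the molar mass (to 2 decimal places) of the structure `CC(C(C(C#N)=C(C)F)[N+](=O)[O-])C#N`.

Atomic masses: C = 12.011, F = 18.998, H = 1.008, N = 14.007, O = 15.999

Molecular formula: C8H8FN3O2.
M = 8×12.011 + 1×18.998 + 8×1.008 + 3×14.007 + 2×15.999 = 197.17 g/mol.

197.17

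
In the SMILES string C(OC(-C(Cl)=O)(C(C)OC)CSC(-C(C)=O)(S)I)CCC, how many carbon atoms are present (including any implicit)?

13

The symbol for carbon appears 13 times in the SMILES. (Cl is a single chlorine, not C + l.)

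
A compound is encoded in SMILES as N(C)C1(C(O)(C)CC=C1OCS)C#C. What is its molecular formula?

C10H15NO2S

Heavy atoms from the SMILES: 10 C, 1 N, 2 O, 1 S.
Implicit hydrogens by atom environment:
  4 × C: no H
  2 × C: 3 H each → 6
  2 × C: 2 H each → 4
  2 × C: 1 H each → 2
  1 × N: 1 H
  1 × O: 1 H
  1 × O: no H
  1 × S: 1 H
  Total hydrogens = 15.
Molecular formula: C10H15NO2S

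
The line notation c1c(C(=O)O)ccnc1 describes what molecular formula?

Heavy atoms from the SMILES: 6 C, 1 N, 2 O.
Implicit hydrogens by atom environment:
  4 × C (aromatic): 1 H each → 4
  1 × C (aromatic): no H
  1 × C: no H
  1 × N (aromatic): no H
  1 × O: 1 H
  1 × O: no H
  Total hydrogens = 5.
Molecular formula: C6H5NO2

C6H5NO2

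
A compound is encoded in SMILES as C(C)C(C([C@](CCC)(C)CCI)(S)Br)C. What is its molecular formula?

C12H24BrIS

Heavy atoms from the SMILES: 1 Br, 12 C, 1 I, 1 S.
Implicit hydrogens by atom environment:
  5 × C: 2 H each → 10
  4 × C: 3 H each → 12
  2 × C: no H
  1 × Br: no H
  1 × C: 1 H
  1 × I: no H
  1 × S: 1 H
  Total hydrogens = 24.
Molecular formula: C12H24BrIS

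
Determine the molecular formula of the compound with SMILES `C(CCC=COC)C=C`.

Heavy atoms from the SMILES: 8 C, 1 O.
Implicit hydrogens by atom environment:
  4 × C: 2 H each → 8
  3 × C: 1 H each → 3
  1 × C: 3 H
  1 × O: no H
  Total hydrogens = 14.
Molecular formula: C8H14O

C8H14O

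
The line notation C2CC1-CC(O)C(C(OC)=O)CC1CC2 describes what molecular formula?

C12H20O3

Heavy atoms from the SMILES: 12 C, 3 O.
Implicit hydrogens by atom environment:
  6 × C: 2 H each → 12
  4 × C: 1 H each → 4
  2 × O: no H
  1 × C: 3 H
  1 × C: no H
  1 × O: 1 H
  Total hydrogens = 20.
Molecular formula: C12H20O3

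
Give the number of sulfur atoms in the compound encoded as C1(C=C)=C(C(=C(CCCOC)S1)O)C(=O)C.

1

The symbol for sulfur appears 1 time in the SMILES.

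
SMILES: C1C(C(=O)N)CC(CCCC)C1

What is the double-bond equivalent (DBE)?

2

Molecular formula from the SMILES: C10H19NO.
DoU = (2C + 2 + N − H − X)/2 = (2·10 + 2 + 1 − 19 − 0)/2 = 4/2 = 2.
(Structurally: 1 ring(s) + 1 π bond(s) = 2.)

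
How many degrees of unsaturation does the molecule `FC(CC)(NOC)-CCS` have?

0

Molecular formula from the SMILES: C6H14FNOS.
DoU = (2C + 2 + N − H − X)/2 = (2·6 + 2 + 1 − 14 − 1)/2 = 0/2 = 0.
(Structurally: 0 ring(s) + 0 π bond(s) = 0.)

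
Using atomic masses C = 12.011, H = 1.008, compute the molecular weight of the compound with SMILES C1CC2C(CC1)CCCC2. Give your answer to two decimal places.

138.25

Molecular formula: C10H18.
M = 10×12.011 + 18×1.008 = 138.25 g/mol.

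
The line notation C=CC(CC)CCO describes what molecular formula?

Heavy atoms from the SMILES: 7 C, 1 O.
Implicit hydrogens by atom environment:
  4 × C: 2 H each → 8
  2 × C: 1 H each → 2
  1 × C: 3 H
  1 × O: 1 H
  Total hydrogens = 14.
Molecular formula: C7H14O

C7H14O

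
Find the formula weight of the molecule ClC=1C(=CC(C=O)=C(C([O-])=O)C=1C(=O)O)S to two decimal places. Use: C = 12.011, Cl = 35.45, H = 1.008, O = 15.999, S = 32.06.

Molecular formula: C9H4ClO5S-.
M = 9×12.011 + 1×35.45 + 4×1.008 + 5×15.999 + 1×32.06 = 259.64 g/mol.

259.64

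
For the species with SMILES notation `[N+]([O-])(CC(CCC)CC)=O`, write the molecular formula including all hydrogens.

Heavy atoms from the SMILES: 7 C, 1 N, 2 O.
Implicit hydrogens by atom environment:
  4 × C: 2 H each → 8
  2 × C: 3 H each → 6
  1 × C: 1 H
  1 × N (charge +1): no H
  1 × O: no H
  1 × O (charge -1): no H
  Total hydrogens = 15.
Molecular formula: C7H15NO2

C7H15NO2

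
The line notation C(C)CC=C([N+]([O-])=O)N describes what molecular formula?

C5H10N2O2

Heavy atoms from the SMILES: 5 C, 2 N, 2 O.
Implicit hydrogens by atom environment:
  2 × C: 2 H each → 4
  1 × C: 3 H
  1 × C: 1 H
  1 × C: no H
  1 × N: 2 H
  1 × N (charge +1): no H
  1 × O: no H
  1 × O (charge -1): no H
  Total hydrogens = 10.
Molecular formula: C5H10N2O2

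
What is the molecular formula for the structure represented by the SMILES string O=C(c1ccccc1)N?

C7H7NO

Heavy atoms from the SMILES: 7 C, 1 N, 1 O.
Implicit hydrogens by atom environment:
  5 × C (aromatic): 1 H each → 5
  1 × C (aromatic): no H
  1 × C: no H
  1 × N: 2 H
  1 × O: no H
  Total hydrogens = 7.
Molecular formula: C7H7NO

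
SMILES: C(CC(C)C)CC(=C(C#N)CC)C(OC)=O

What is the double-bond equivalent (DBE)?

Molecular formula from the SMILES: C13H21NO2.
DoU = (2C + 2 + N − H − X)/2 = (2·13 + 2 + 1 − 21 − 0)/2 = 8/2 = 4.
(Structurally: 0 ring(s) + 4 π bond(s) = 4.)

4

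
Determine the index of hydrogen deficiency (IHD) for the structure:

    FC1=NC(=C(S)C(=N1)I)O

4

Molecular formula from the SMILES: C4H2FIN2OS.
DoU = (2C + 2 + N − H − X)/2 = (2·4 + 2 + 2 − 2 − 2)/2 = 8/2 = 4.
(Structurally: 1 ring(s) + 3 π bond(s) = 4.)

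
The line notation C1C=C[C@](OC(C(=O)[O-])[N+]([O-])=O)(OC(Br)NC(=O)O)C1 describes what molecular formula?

C9H10BrN2O8-

Heavy atoms from the SMILES: 1 Br, 9 C, 2 N, 8 O.
Implicit hydrogens by atom environment:
  5 × O: no H
  4 × C: 1 H each → 4
  3 × C: no H
  2 × C: 2 H each → 4
  2 × O (charge -1): no H
  1 × Br: no H
  1 × N: 1 H
  1 × N (charge +1): no H
  1 × O: 1 H
  Total hydrogens = 10.
Net charge -1.
Molecular formula: C9H10BrN2O8-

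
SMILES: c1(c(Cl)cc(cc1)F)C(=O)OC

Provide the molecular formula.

Heavy atoms from the SMILES: 8 C, 1 Cl, 1 F, 2 O.
Implicit hydrogens by atom environment:
  3 × C (aromatic): 1 H each → 3
  3 × C (aromatic): no H
  2 × O: no H
  1 × C: 3 H
  1 × C: no H
  1 × Cl: no H
  1 × F: no H
  Total hydrogens = 6.
Molecular formula: C8H6ClFO2

C8H6ClFO2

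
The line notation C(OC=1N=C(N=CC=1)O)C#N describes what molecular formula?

Heavy atoms from the SMILES: 6 C, 3 N, 2 O.
Implicit hydrogens by atom environment:
  2 × C (aromatic): 1 H each → 2
  2 × C (aromatic): no H
  2 × N (aromatic): no H
  1 × C: 2 H
  1 × C: no H
  1 × N: no H
  1 × O: 1 H
  1 × O: no H
  Total hydrogens = 5.
Molecular formula: C6H5N3O2

C6H5N3O2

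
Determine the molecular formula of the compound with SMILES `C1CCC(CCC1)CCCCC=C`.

C13H24

Heavy atoms from the SMILES: 13 C.
Implicit hydrogens by atom environment:
  11 × C: 2 H each → 22
  2 × C: 1 H each → 2
  Total hydrogens = 24.
Molecular formula: C13H24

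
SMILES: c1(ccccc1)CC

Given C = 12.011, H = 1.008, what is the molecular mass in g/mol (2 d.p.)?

Molecular formula: C8H10.
M = 8×12.011 + 10×1.008 = 106.17 g/mol.

106.17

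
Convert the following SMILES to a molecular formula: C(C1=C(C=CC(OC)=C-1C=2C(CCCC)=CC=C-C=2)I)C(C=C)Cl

Heavy atoms from the SMILES: 21 C, 1 Cl, 1 I, 1 O.
Implicit hydrogens by atom environment:
  6 × C (aromatic): 1 H each → 6
  6 × C (aromatic): no H
  5 × C: 2 H each → 10
  2 × C: 3 H each → 6
  2 × C: 1 H each → 2
  1 × Cl: no H
  1 × I: no H
  1 × O: no H
  Total hydrogens = 24.
Molecular formula: C21H24ClIO

C21H24ClIO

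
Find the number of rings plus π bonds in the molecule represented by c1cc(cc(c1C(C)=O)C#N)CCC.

Molecular formula from the SMILES: C12H13NO.
DoU = (2C + 2 + N − H − X)/2 = (2·12 + 2 + 1 − 13 − 0)/2 = 14/2 = 7.
(Structurally: 1 ring(s) + 6 π bond(s) = 7.)

7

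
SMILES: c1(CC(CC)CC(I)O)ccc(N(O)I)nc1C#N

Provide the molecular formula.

C12H15I2N3O2

Heavy atoms from the SMILES: 12 C, 2 I, 3 N, 2 O.
Implicit hydrogens by atom environment:
  3 × C: 2 H each → 6
  3 × C (aromatic): no H
  2 × C (aromatic): 1 H each → 2
  2 × C: 1 H each → 2
  2 × I: no H
  2 × N: no H
  2 × O: 1 H each → 2
  1 × C: 3 H
  1 × C: no H
  1 × N (aromatic): no H
  Total hydrogens = 15.
Molecular formula: C12H15I2N3O2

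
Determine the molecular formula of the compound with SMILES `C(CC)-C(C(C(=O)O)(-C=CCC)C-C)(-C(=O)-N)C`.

Heavy atoms from the SMILES: 14 C, 1 N, 3 O.
Implicit hydrogens by atom environment:
  4 × C: 3 H each → 12
  4 × C: 2 H each → 8
  4 × C: no H
  2 × C: 1 H each → 2
  2 × O: no H
  1 × N: 2 H
  1 × O: 1 H
  Total hydrogens = 25.
Molecular formula: C14H25NO3

C14H25NO3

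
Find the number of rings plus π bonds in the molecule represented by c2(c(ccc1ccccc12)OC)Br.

7

Molecular formula from the SMILES: C11H9BrO.
DoU = (2C + 2 + N − H − X)/2 = (2·11 + 2 + 0 − 9 − 1)/2 = 14/2 = 7.
(Structurally: 2 ring(s) + 5 π bond(s) = 7.)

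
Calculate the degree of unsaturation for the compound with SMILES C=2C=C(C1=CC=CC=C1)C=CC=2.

Molecular formula from the SMILES: C12H10.
DoU = (2C + 2 + N − H − X)/2 = (2·12 + 2 + 0 − 10 − 0)/2 = 16/2 = 8.
(Structurally: 2 ring(s) + 6 π bond(s) = 8.)

8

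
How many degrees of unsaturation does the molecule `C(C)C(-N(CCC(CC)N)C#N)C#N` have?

4

Molecular formula from the SMILES: C10H18N4.
DoU = (2C + 2 + N − H − X)/2 = (2·10 + 2 + 4 − 18 − 0)/2 = 8/2 = 4.
(Structurally: 0 ring(s) + 4 π bond(s) = 4.)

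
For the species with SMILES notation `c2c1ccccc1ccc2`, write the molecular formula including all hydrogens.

C10H8

Heavy atoms from the SMILES: 10 C.
Implicit hydrogens by atom environment:
  8 × C (aromatic): 1 H each → 8
  2 × C (aromatic): no H
  Total hydrogens = 8.
Molecular formula: C10H8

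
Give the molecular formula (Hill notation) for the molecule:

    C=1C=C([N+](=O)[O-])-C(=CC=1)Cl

C6H4ClNO2

Heavy atoms from the SMILES: 6 C, 1 Cl, 1 N, 2 O.
Implicit hydrogens by atom environment:
  4 × C (aromatic): 1 H each → 4
  2 × C (aromatic): no H
  1 × Cl: no H
  1 × N (charge +1): no H
  1 × O: no H
  1 × O (charge -1): no H
  Total hydrogens = 4.
Molecular formula: C6H4ClNO2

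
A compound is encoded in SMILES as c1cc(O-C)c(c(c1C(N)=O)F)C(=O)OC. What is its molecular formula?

Heavy atoms from the SMILES: 10 C, 1 F, 1 N, 4 O.
Implicit hydrogens by atom environment:
  4 × C (aromatic): no H
  4 × O: no H
  2 × C: 3 H each → 6
  2 × C (aromatic): 1 H each → 2
  2 × C: no H
  1 × F: no H
  1 × N: 2 H
  Total hydrogens = 10.
Molecular formula: C10H10FNO4

C10H10FNO4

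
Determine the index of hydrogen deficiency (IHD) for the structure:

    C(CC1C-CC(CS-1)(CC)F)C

Molecular formula from the SMILES: C10H19FS.
DoU = (2C + 2 + N − H − X)/2 = (2·10 + 2 + 0 − 19 − 1)/2 = 2/2 = 1.
(Structurally: 1 ring(s) + 0 π bond(s) = 1.)

1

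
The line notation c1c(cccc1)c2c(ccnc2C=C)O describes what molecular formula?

C13H11NO

Heavy atoms from the SMILES: 13 C, 1 N, 1 O.
Implicit hydrogens by atom environment:
  7 × C (aromatic): 1 H each → 7
  4 × C (aromatic): no H
  1 × C: 2 H
  1 × C: 1 H
  1 × N (aromatic): no H
  1 × O: 1 H
  Total hydrogens = 11.
Molecular formula: C13H11NO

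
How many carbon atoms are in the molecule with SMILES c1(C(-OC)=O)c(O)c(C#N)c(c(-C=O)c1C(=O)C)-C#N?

13

The symbol for carbon appears 13 times in the SMILES. Lowercase c denotes aromatic carbon and counts toward C.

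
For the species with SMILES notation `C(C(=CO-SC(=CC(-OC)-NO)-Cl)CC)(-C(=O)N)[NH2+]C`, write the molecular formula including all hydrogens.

Heavy atoms from the SMILES: 11 C, 1 Cl, 3 N, 4 O, 1 S.
Implicit hydrogens by atom environment:
  4 × C: 1 H each → 4
  3 × C: 3 H each → 9
  3 × C: no H
  3 × O: no H
  1 × C: 2 H
  1 × Cl: no H
  1 × N: 2 H
  1 × N (charge +1): 2 H
  1 × N: 1 H
  1 × O: 1 H
  1 × S: no H
  Total hydrogens = 21.
Net charge +1.
Molecular formula: C11H21ClN3O4S+

C11H21ClN3O4S+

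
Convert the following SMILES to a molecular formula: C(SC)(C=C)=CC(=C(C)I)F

Heavy atoms from the SMILES: 8 C, 1 F, 1 I, 1 S.
Implicit hydrogens by atom environment:
  3 × C: no H
  2 × C: 3 H each → 6
  2 × C: 1 H each → 2
  1 × C: 2 H
  1 × F: no H
  1 × I: no H
  1 × S: no H
  Total hydrogens = 10.
Molecular formula: C8H10FIS

C8H10FIS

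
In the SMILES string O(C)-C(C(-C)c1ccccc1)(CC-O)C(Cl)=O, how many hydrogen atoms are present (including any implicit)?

Hydrogens are implicit in SMILES; fill each atom to its normal valence:
  5 × C (aromatic): 1 H each → 5
  2 × C: 3 H each → 6
  2 × C: 2 H each → 4
  2 × C: no H
  2 × O: no H
  1 × C: 1 H
  1 × C (aromatic): no H
  1 × Cl: no H
  1 × O: 1 H
  Total hydrogens = 17.

17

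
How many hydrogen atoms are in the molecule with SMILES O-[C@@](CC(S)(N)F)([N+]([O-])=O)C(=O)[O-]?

6

Hydrogens are implicit in SMILES; fill each atom to its normal valence:
  3 × C: no H
  2 × O: no H
  2 × O (charge -1): no H
  1 × C: 2 H
  1 × F: no H
  1 × N: 2 H
  1 × N (charge +1): no H
  1 × O: 1 H
  1 × S: 1 H
  Total hydrogens = 6.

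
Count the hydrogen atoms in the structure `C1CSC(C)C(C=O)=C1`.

Hydrogens are implicit in SMILES; fill each atom to its normal valence:
  3 × C: 1 H each → 3
  2 × C: 2 H each → 4
  1 × C: 3 H
  1 × C: no H
  1 × O: no H
  1 × S: no H
  Total hydrogens = 10.

10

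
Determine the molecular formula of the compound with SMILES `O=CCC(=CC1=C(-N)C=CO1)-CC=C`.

C11H13NO2

Heavy atoms from the SMILES: 11 C, 1 N, 2 O.
Implicit hydrogens by atom environment:
  3 × C: 2 H each → 6
  3 × C: 1 H each → 3
  2 × C (aromatic): 1 H each → 2
  2 × C (aromatic): no H
  1 × C: no H
  1 × N: 2 H
  1 × O (aromatic): no H
  1 × O: no H
  Total hydrogens = 13.
Molecular formula: C11H13NO2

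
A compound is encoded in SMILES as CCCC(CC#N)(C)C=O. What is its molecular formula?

C8H13NO

Heavy atoms from the SMILES: 8 C, 1 N, 1 O.
Implicit hydrogens by atom environment:
  3 × C: 2 H each → 6
  2 × C: 3 H each → 6
  2 × C: no H
  1 × C: 1 H
  1 × N: no H
  1 × O: no H
  Total hydrogens = 13.
Molecular formula: C8H13NO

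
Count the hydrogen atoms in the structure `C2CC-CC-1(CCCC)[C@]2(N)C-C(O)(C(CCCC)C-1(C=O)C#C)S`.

35

Hydrogens are implicit in SMILES; fill each atom to its normal valence:
  11 × C: 2 H each → 22
  5 × C: no H
  3 × C: 1 H each → 3
  2 × C: 3 H each → 6
  1 × N: 2 H
  1 × O: 1 H
  1 × O: no H
  1 × S: 1 H
  Total hydrogens = 35.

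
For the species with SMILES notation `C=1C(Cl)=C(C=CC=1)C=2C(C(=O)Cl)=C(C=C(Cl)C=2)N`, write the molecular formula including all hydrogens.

C13H8Cl3NO

Heavy atoms from the SMILES: 13 C, 3 Cl, 1 N, 1 O.
Implicit hydrogens by atom environment:
  6 × C (aromatic): 1 H each → 6
  6 × C (aromatic): no H
  3 × Cl: no H
  1 × C: no H
  1 × N: 2 H
  1 × O: no H
  Total hydrogens = 8.
Molecular formula: C13H8Cl3NO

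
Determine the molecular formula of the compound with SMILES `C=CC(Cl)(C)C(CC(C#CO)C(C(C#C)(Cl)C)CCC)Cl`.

Heavy atoms from the SMILES: 17 C, 3 Cl, 1 O.
Implicit hydrogens by atom environment:
  5 × C: 1 H each → 5
  5 × C: no H
  4 × C: 2 H each → 8
  3 × C: 3 H each → 9
  3 × Cl: no H
  1 × O: 1 H
  Total hydrogens = 23.
Molecular formula: C17H23Cl3O

C17H23Cl3O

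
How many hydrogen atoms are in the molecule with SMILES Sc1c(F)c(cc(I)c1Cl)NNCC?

Hydrogens are implicit in SMILES; fill each atom to its normal valence:
  5 × C (aromatic): no H
  2 × N: 1 H each → 2
  1 × C: 3 H
  1 × C: 2 H
  1 × C (aromatic): 1 H
  1 × Cl: no H
  1 × F: no H
  1 × I: no H
  1 × S: 1 H
  Total hydrogens = 9.

9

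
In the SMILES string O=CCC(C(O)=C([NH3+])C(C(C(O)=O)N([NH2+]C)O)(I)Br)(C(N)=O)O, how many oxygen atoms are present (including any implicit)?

7

The symbol for oxygen appears 7 times in the SMILES.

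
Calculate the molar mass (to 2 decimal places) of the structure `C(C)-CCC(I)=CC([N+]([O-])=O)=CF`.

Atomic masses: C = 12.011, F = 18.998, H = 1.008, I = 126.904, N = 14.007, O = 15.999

Molecular formula: C8H11FINO2.
M = 8×12.011 + 1×18.998 + 11×1.008 + 1×126.904 + 1×14.007 + 2×15.999 = 299.08 g/mol.

299.08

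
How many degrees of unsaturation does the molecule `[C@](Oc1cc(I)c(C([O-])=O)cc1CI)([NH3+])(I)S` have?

5

Molecular formula from the SMILES: C9H8I3NO3S.
DoU = (2C + 2 + N − H − X)/2 = (2·9 + 2 + 1 − 8 − 3)/2 = 10/2 = 5.
(Structurally: 1 ring(s) + 4 π bond(s) = 5.)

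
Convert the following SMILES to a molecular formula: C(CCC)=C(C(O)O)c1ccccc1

Heavy atoms from the SMILES: 12 C, 2 O.
Implicit hydrogens by atom environment:
  5 × C (aromatic): 1 H each → 5
  2 × C: 2 H each → 4
  2 × C: 1 H each → 2
  2 × O: 1 H each → 2
  1 × C: 3 H
  1 × C: no H
  1 × C (aromatic): no H
  Total hydrogens = 16.
Molecular formula: C12H16O2

C12H16O2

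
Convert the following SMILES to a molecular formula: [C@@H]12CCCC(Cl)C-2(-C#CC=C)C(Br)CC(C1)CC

C16H22BrCl

Heavy atoms from the SMILES: 1 Br, 16 C, 1 Cl.
Implicit hydrogens by atom environment:
  7 × C: 2 H each → 14
  5 × C: 1 H each → 5
  3 × C: no H
  1 × Br: no H
  1 × C: 3 H
  1 × Cl: no H
  Total hydrogens = 22.
Molecular formula: C16H22BrCl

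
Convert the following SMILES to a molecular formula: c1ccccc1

Heavy atoms from the SMILES: 6 C.
Implicit hydrogens by atom environment:
  6 × C (aromatic): 1 H each → 6
  Total hydrogens = 6.
Molecular formula: C6H6

C6H6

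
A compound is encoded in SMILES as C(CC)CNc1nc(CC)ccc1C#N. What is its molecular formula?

C12H17N3

Heavy atoms from the SMILES: 12 C, 3 N.
Implicit hydrogens by atom environment:
  4 × C: 2 H each → 8
  3 × C (aromatic): no H
  2 × C: 3 H each → 6
  2 × C (aromatic): 1 H each → 2
  1 × C: no H
  1 × N: 1 H
  1 × N (aromatic): no H
  1 × N: no H
  Total hydrogens = 17.
Molecular formula: C12H17N3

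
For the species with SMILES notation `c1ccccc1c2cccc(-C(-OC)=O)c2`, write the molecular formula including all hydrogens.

Heavy atoms from the SMILES: 14 C, 2 O.
Implicit hydrogens by atom environment:
  9 × C (aromatic): 1 H each → 9
  3 × C (aromatic): no H
  2 × O: no H
  1 × C: 3 H
  1 × C: no H
  Total hydrogens = 12.
Molecular formula: C14H12O2

C14H12O2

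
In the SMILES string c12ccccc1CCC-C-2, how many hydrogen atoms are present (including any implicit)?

12

Hydrogens are implicit in SMILES; fill each atom to its normal valence:
  4 × C: 2 H each → 8
  4 × C (aromatic): 1 H each → 4
  2 × C (aromatic): no H
  Total hydrogens = 12.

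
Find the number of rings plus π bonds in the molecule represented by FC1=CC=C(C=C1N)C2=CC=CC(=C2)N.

Molecular formula from the SMILES: C12H11FN2.
DoU = (2C + 2 + N − H − X)/2 = (2·12 + 2 + 2 − 11 − 1)/2 = 16/2 = 8.
(Structurally: 2 ring(s) + 6 π bond(s) = 8.)

8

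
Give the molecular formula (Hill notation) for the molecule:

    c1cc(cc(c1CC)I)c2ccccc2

C14H13I

Heavy atoms from the SMILES: 14 C, 1 I.
Implicit hydrogens by atom environment:
  8 × C (aromatic): 1 H each → 8
  4 × C (aromatic): no H
  1 × C: 3 H
  1 × C: 2 H
  1 × I: no H
  Total hydrogens = 13.
Molecular formula: C14H13I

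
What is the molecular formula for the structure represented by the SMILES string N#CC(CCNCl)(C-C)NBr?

C6H11BrClN3

Heavy atoms from the SMILES: 1 Br, 6 C, 1 Cl, 3 N.
Implicit hydrogens by atom environment:
  3 × C: 2 H each → 6
  2 × C: no H
  2 × N: 1 H each → 2
  1 × Br: no H
  1 × C: 3 H
  1 × Cl: no H
  1 × N: no H
  Total hydrogens = 11.
Molecular formula: C6H11BrClN3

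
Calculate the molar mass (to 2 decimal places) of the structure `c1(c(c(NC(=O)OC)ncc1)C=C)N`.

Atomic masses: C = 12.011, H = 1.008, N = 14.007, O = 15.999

Molecular formula: C9H11N3O2.
M = 9×12.011 + 11×1.008 + 3×14.007 + 2×15.999 = 193.21 g/mol.

193.21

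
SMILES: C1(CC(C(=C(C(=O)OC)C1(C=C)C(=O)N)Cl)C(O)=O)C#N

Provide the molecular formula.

Heavy atoms from the SMILES: 13 C, 1 Cl, 2 N, 5 O.
Implicit hydrogens by atom environment:
  7 × C: no H
  4 × O: no H
  3 × C: 1 H each → 3
  2 × C: 2 H each → 4
  1 × C: 3 H
  1 × Cl: no H
  1 × N: 2 H
  1 × N: no H
  1 × O: 1 H
  Total hydrogens = 13.
Molecular formula: C13H13ClN2O5

C13H13ClN2O5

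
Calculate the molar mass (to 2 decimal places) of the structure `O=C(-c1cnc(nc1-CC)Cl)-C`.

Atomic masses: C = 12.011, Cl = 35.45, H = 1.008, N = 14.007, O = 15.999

Molecular formula: C8H9ClN2O.
M = 8×12.011 + 1×35.45 + 9×1.008 + 2×14.007 + 1×15.999 = 184.62 g/mol.

184.62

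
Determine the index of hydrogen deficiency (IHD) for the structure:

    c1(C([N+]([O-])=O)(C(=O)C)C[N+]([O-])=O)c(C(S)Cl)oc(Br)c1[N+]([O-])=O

7

Molecular formula from the SMILES: C9H7BrClN3O8S.
DoU = (2C + 2 + N − H − X)/2 = (2·9 + 2 + 3 − 7 − 2)/2 = 14/2 = 7.
(Structurally: 1 ring(s) + 6 π bond(s) = 7.)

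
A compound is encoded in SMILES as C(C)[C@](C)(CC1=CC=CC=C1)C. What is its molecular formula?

C12H18

Heavy atoms from the SMILES: 12 C.
Implicit hydrogens by atom environment:
  5 × C (aromatic): 1 H each → 5
  3 × C: 3 H each → 9
  2 × C: 2 H each → 4
  1 × C: no H
  1 × C (aromatic): no H
  Total hydrogens = 18.
Molecular formula: C12H18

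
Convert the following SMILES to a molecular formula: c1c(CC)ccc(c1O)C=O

Heavy atoms from the SMILES: 9 C, 2 O.
Implicit hydrogens by atom environment:
  3 × C (aromatic): 1 H each → 3
  3 × C (aromatic): no H
  1 × C: 3 H
  1 × C: 2 H
  1 × C: 1 H
  1 × O: 1 H
  1 × O: no H
  Total hydrogens = 10.
Molecular formula: C9H10O2

C9H10O2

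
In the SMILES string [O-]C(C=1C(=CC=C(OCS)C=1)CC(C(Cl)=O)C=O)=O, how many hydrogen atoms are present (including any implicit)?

Hydrogens are implicit in SMILES; fill each atom to its normal valence:
  4 × O: no H
  3 × C (aromatic): 1 H each → 3
  3 × C (aromatic): no H
  2 × C: 2 H each → 4
  2 × C: 1 H each → 2
  2 × C: no H
  1 × Cl: no H
  1 × O (charge -1): no H
  1 × S: 1 H
  Total hydrogens = 10.

10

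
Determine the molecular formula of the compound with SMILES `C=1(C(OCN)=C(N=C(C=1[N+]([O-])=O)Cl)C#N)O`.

C7H5ClN4O4

Heavy atoms from the SMILES: 7 C, 1 Cl, 4 N, 4 O.
Implicit hydrogens by atom environment:
  5 × C (aromatic): no H
  2 × O: no H
  1 × C: 2 H
  1 × C: no H
  1 × Cl: no H
  1 × N: 2 H
  1 × N (aromatic): no H
  1 × N (charge +1): no H
  1 × N: no H
  1 × O: 1 H
  1 × O (charge -1): no H
  Total hydrogens = 5.
Molecular formula: C7H5ClN4O4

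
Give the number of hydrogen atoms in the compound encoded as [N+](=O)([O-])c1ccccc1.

Hydrogens are implicit in SMILES; fill each atom to its normal valence:
  5 × C (aromatic): 1 H each → 5
  1 × C (aromatic): no H
  1 × N (charge +1): no H
  1 × O: no H
  1 × O (charge -1): no H
  Total hydrogens = 5.

5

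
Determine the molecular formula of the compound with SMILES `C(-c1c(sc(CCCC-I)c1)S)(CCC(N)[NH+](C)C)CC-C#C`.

C18H30IN2S2+

Heavy atoms from the SMILES: 18 C, 1 I, 2 N, 2 S.
Implicit hydrogens by atom environment:
  8 × C: 2 H each → 16
  3 × C: 1 H each → 3
  3 × C (aromatic): no H
  2 × C: 3 H each → 6
  1 × C (aromatic): 1 H
  1 × C: no H
  1 × I: no H
  1 × N: 2 H
  1 × N (charge +1): 1 H
  1 × S: 1 H
  1 × S (aromatic): no H
  Total hydrogens = 30.
Net charge +1.
Molecular formula: C18H30IN2S2+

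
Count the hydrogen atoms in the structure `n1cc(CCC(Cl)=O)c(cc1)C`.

Hydrogens are implicit in SMILES; fill each atom to its normal valence:
  3 × C (aromatic): 1 H each → 3
  2 × C: 2 H each → 4
  2 × C (aromatic): no H
  1 × C: 3 H
  1 × C: no H
  1 × Cl: no H
  1 × N (aromatic): no H
  1 × O: no H
  Total hydrogens = 10.

10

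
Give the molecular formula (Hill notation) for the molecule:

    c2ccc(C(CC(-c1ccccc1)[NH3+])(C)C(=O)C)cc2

C18H22NO+

Heavy atoms from the SMILES: 18 C, 1 N, 1 O.
Implicit hydrogens by atom environment:
  10 × C (aromatic): 1 H each → 10
  2 × C: 3 H each → 6
  2 × C: no H
  2 × C (aromatic): no H
  1 × C: 2 H
  1 × C: 1 H
  1 × N (charge +1): 3 H
  1 × O: no H
  Total hydrogens = 22.
Net charge +1.
Molecular formula: C18H22NO+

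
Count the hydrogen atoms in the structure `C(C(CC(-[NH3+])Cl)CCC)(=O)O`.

15

Hydrogens are implicit in SMILES; fill each atom to its normal valence:
  3 × C: 2 H each → 6
  2 × C: 1 H each → 2
  1 × C: 3 H
  1 × C: no H
  1 × Cl: no H
  1 × N (charge +1): 3 H
  1 × O: 1 H
  1 × O: no H
  Total hydrogens = 15.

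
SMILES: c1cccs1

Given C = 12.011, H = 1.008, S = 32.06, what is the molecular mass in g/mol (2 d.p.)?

Molecular formula: C4H4S.
M = 4×12.011 + 4×1.008 + 1×32.06 = 84.14 g/mol.

84.14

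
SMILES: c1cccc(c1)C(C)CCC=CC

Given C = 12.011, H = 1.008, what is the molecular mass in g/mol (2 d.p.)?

174.29

Molecular formula: C13H18.
M = 13×12.011 + 18×1.008 = 174.29 g/mol.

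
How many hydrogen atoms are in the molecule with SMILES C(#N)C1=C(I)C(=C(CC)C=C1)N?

9

Hydrogens are implicit in SMILES; fill each atom to its normal valence:
  4 × C (aromatic): no H
  2 × C (aromatic): 1 H each → 2
  1 × C: 3 H
  1 × C: 2 H
  1 × C: no H
  1 × I: no H
  1 × N: 2 H
  1 × N: no H
  Total hydrogens = 9.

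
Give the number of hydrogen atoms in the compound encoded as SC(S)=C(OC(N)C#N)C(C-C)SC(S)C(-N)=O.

15

Hydrogens are implicit in SMILES; fill each atom to its normal valence:
  4 × C: no H
  3 × C: 1 H each → 3
  3 × S: 1 H each → 3
  2 × N: 2 H each → 4
  2 × O: no H
  1 × C: 3 H
  1 × C: 2 H
  1 × N: no H
  1 × S: no H
  Total hydrogens = 15.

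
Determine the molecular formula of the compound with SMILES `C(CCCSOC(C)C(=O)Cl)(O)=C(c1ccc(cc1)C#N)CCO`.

Heavy atoms from the SMILES: 17 C, 1 Cl, 1 N, 4 O, 1 S.
Implicit hydrogens by atom environment:
  5 × C: 2 H each → 10
  4 × C (aromatic): 1 H each → 4
  4 × C: no H
  2 × C (aromatic): no H
  2 × O: 1 H each → 2
  2 × O: no H
  1 × C: 3 H
  1 × C: 1 H
  1 × Cl: no H
  1 × N: no H
  1 × S: no H
  Total hydrogens = 20.
Molecular formula: C17H20ClNO4S

C17H20ClNO4S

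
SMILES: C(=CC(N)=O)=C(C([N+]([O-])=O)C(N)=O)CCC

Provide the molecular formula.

Heavy atoms from the SMILES: 9 C, 3 N, 4 O.
Implicit hydrogens by atom environment:
  4 × C: no H
  3 × O: no H
  2 × C: 2 H each → 4
  2 × C: 1 H each → 2
  2 × N: 2 H each → 4
  1 × C: 3 H
  1 × N (charge +1): no H
  1 × O (charge -1): no H
  Total hydrogens = 13.
Molecular formula: C9H13N3O4

C9H13N3O4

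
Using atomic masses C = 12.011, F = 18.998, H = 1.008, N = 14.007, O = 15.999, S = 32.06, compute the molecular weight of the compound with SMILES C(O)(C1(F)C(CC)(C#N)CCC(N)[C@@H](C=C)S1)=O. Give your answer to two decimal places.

Molecular formula: C12H17FN2O2S.
M = 12×12.011 + 1×18.998 + 17×1.008 + 2×14.007 + 2×15.999 + 1×32.06 = 272.34 g/mol.

272.34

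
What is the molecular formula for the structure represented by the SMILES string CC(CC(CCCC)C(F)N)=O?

C9H18FNO

Heavy atoms from the SMILES: 9 C, 1 F, 1 N, 1 O.
Implicit hydrogens by atom environment:
  4 × C: 2 H each → 8
  2 × C: 3 H each → 6
  2 × C: 1 H each → 2
  1 × C: no H
  1 × F: no H
  1 × N: 2 H
  1 × O: no H
  Total hydrogens = 18.
Molecular formula: C9H18FNO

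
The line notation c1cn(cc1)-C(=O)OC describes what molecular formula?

C6H7NO2

Heavy atoms from the SMILES: 6 C, 1 N, 2 O.
Implicit hydrogens by atom environment:
  4 × C (aromatic): 1 H each → 4
  2 × O: no H
  1 × C: 3 H
  1 × C: no H
  1 × N (aromatic): no H
  Total hydrogens = 7.
Molecular formula: C6H7NO2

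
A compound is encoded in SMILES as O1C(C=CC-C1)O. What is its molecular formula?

Heavy atoms from the SMILES: 5 C, 2 O.
Implicit hydrogens by atom environment:
  3 × C: 1 H each → 3
  2 × C: 2 H each → 4
  1 × O: 1 H
  1 × O: no H
  Total hydrogens = 8.
Molecular formula: C5H8O2

C5H8O2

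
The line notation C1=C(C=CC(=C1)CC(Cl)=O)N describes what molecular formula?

C8H8ClNO

Heavy atoms from the SMILES: 8 C, 1 Cl, 1 N, 1 O.
Implicit hydrogens by atom environment:
  4 × C (aromatic): 1 H each → 4
  2 × C (aromatic): no H
  1 × C: 2 H
  1 × C: no H
  1 × Cl: no H
  1 × N: 2 H
  1 × O: no H
  Total hydrogens = 8.
Molecular formula: C8H8ClNO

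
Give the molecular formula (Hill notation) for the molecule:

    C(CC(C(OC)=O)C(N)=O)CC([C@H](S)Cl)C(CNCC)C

C14H27ClN2O3S

Heavy atoms from the SMILES: 14 C, 1 Cl, 2 N, 3 O, 1 S.
Implicit hydrogens by atom environment:
  5 × C: 2 H each → 10
  4 × C: 1 H each → 4
  3 × C: 3 H each → 9
  3 × O: no H
  2 × C: no H
  1 × Cl: no H
  1 × N: 2 H
  1 × N: 1 H
  1 × S: 1 H
  Total hydrogens = 27.
Molecular formula: C14H27ClN2O3S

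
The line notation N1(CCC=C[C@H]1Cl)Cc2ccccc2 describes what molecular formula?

Heavy atoms from the SMILES: 12 C, 1 Cl, 1 N.
Implicit hydrogens by atom environment:
  5 × C (aromatic): 1 H each → 5
  3 × C: 2 H each → 6
  3 × C: 1 H each → 3
  1 × C (aromatic): no H
  1 × Cl: no H
  1 × N: no H
  Total hydrogens = 14.
Molecular formula: C12H14ClN

C12H14ClN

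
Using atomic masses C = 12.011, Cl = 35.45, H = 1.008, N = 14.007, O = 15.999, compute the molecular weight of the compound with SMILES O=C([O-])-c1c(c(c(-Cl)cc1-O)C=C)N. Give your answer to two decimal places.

212.61

Molecular formula: C9H7ClNO3-.
M = 9×12.011 + 1×35.45 + 7×1.008 + 1×14.007 + 3×15.999 = 212.61 g/mol.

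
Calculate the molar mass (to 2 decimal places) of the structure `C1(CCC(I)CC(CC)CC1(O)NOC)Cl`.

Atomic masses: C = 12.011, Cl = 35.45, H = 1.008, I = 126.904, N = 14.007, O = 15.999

Molecular formula: C11H21ClINO2.
M = 11×12.011 + 1×35.45 + 21×1.008 + 1×126.904 + 1×14.007 + 2×15.999 = 361.65 g/mol.

361.65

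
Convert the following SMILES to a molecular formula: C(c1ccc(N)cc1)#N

Heavy atoms from the SMILES: 7 C, 2 N.
Implicit hydrogens by atom environment:
  4 × C (aromatic): 1 H each → 4
  2 × C (aromatic): no H
  1 × C: no H
  1 × N: 2 H
  1 × N: no H
  Total hydrogens = 6.
Molecular formula: C7H6N2

C7H6N2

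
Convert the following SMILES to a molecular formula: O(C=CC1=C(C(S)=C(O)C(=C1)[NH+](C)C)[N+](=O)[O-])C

Heavy atoms from the SMILES: 11 C, 2 N, 4 O, 1 S.
Implicit hydrogens by atom environment:
  5 × C (aromatic): no H
  3 × C: 3 H each → 9
  2 × C: 1 H each → 2
  2 × O: no H
  1 × C (aromatic): 1 H
  1 × N (charge +1): 1 H
  1 × N (charge +1): no H
  1 × O: 1 H
  1 × O (charge -1): no H
  1 × S: 1 H
  Total hydrogens = 15.
Net charge +1.
Molecular formula: C11H15N2O4S+

C11H15N2O4S+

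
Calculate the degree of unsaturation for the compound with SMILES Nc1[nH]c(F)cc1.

3

Molecular formula from the SMILES: C4H5FN2.
DoU = (2C + 2 + N − H − X)/2 = (2·4 + 2 + 2 − 5 − 1)/2 = 6/2 = 3.
(Structurally: 1 ring(s) + 2 π bond(s) = 3.)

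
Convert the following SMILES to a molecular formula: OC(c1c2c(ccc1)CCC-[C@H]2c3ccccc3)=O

C17H16O2

Heavy atoms from the SMILES: 17 C, 2 O.
Implicit hydrogens by atom environment:
  8 × C (aromatic): 1 H each → 8
  4 × C (aromatic): no H
  3 × C: 2 H each → 6
  1 × C: 1 H
  1 × C: no H
  1 × O: 1 H
  1 × O: no H
  Total hydrogens = 16.
Molecular formula: C17H16O2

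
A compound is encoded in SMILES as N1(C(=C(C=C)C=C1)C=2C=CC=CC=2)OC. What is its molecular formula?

C13H13NO

Heavy atoms from the SMILES: 13 C, 1 N, 1 O.
Implicit hydrogens by atom environment:
  7 × C (aromatic): 1 H each → 7
  3 × C (aromatic): no H
  1 × C: 3 H
  1 × C: 2 H
  1 × C: 1 H
  1 × N (aromatic): no H
  1 × O: no H
  Total hydrogens = 13.
Molecular formula: C13H13NO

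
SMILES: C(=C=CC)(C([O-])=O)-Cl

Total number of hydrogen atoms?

4

Hydrogens are implicit in SMILES; fill each atom to its normal valence:
  3 × C: no H
  1 × C: 3 H
  1 × C: 1 H
  1 × Cl: no H
  1 × O: no H
  1 × O (charge -1): no H
  Total hydrogens = 4.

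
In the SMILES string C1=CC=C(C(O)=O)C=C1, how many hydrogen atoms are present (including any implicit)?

6

Hydrogens are implicit in SMILES; fill each atom to its normal valence:
  5 × C (aromatic): 1 H each → 5
  1 × C (aromatic): no H
  1 × C: no H
  1 × O: 1 H
  1 × O: no H
  Total hydrogens = 6.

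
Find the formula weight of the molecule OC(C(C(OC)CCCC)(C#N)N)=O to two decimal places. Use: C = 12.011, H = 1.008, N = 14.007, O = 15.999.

200.24

Molecular formula: C9H16N2O3.
M = 9×12.011 + 16×1.008 + 2×14.007 + 3×15.999 = 200.24 g/mol.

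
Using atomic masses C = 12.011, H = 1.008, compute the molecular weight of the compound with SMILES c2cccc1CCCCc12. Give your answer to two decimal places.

132.21

Molecular formula: C10H12.
M = 10×12.011 + 12×1.008 = 132.21 g/mol.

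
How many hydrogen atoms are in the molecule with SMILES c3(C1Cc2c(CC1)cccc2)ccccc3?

Hydrogens are implicit in SMILES; fill each atom to its normal valence:
  9 × C (aromatic): 1 H each → 9
  3 × C: 2 H each → 6
  3 × C (aromatic): no H
  1 × C: 1 H
  Total hydrogens = 16.

16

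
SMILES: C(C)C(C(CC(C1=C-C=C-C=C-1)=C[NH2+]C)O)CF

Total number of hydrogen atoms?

Hydrogens are implicit in SMILES; fill each atom to its normal valence:
  5 × C (aromatic): 1 H each → 5
  3 × C: 2 H each → 6
  3 × C: 1 H each → 3
  2 × C: 3 H each → 6
  1 × C: no H
  1 × C (aromatic): no H
  1 × F: no H
  1 × N (charge +1): 2 H
  1 × O: 1 H
  Total hydrogens = 23.

23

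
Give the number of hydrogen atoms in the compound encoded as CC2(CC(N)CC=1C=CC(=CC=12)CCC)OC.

Hydrogens are implicit in SMILES; fill each atom to its normal valence:
  4 × C: 2 H each → 8
  3 × C: 3 H each → 9
  3 × C (aromatic): 1 H each → 3
  3 × C (aromatic): no H
  1 × C: 1 H
  1 × C: no H
  1 × N: 2 H
  1 × O: no H
  Total hydrogens = 23.

23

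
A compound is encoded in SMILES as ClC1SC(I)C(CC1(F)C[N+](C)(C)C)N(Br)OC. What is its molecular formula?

C10H19BrClFIN2OS+

Heavy atoms from the SMILES: 1 Br, 10 C, 1 Cl, 1 F, 1 I, 2 N, 1 O, 1 S.
Implicit hydrogens by atom environment:
  4 × C: 3 H each → 12
  3 × C: 1 H each → 3
  2 × C: 2 H each → 4
  1 × Br: no H
  1 × C: no H
  1 × Cl: no H
  1 × F: no H
  1 × I: no H
  1 × N: no H
  1 × N (charge +1): no H
  1 × O: no H
  1 × S: no H
  Total hydrogens = 19.
Net charge +1.
Molecular formula: C10H19BrClFIN2OS+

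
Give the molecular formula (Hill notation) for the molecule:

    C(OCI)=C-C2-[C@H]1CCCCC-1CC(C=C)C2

Heavy atoms from the SMILES: 15 C, 1 I, 1 O.
Implicit hydrogens by atom environment:
  8 × C: 2 H each → 16
  7 × C: 1 H each → 7
  1 × I: no H
  1 × O: no H
  Total hydrogens = 23.
Molecular formula: C15H23IO

C15H23IO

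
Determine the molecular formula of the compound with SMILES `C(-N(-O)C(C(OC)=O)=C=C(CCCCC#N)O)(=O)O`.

Heavy atoms from the SMILES: 11 C, 2 N, 6 O.
Implicit hydrogens by atom environment:
  6 × C: no H
  4 × C: 2 H each → 8
  3 × O: 1 H each → 3
  3 × O: no H
  2 × N: no H
  1 × C: 3 H
  Total hydrogens = 14.
Molecular formula: C11H14N2O6

C11H14N2O6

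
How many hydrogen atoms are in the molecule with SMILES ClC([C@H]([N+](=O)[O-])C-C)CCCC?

16

Hydrogens are implicit in SMILES; fill each atom to its normal valence:
  4 × C: 2 H each → 8
  2 × C: 3 H each → 6
  2 × C: 1 H each → 2
  1 × Cl: no H
  1 × N (charge +1): no H
  1 × O: no H
  1 × O (charge -1): no H
  Total hydrogens = 16.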